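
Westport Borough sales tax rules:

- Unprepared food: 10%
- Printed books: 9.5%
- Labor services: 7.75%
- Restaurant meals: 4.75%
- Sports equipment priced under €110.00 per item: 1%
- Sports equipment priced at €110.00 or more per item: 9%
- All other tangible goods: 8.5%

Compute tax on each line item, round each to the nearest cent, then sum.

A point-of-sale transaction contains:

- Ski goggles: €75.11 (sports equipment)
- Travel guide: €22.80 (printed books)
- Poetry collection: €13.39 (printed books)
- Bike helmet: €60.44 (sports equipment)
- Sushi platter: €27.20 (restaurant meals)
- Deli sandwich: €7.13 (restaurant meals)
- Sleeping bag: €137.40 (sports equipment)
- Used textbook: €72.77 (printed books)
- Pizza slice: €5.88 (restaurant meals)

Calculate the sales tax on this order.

€25.98

Ski goggles €75.11: sports equipment, under €110.00 → 1% → €0.75
Travel guide €22.80: printed books → 9.5% → €2.17
Poetry collection €13.39: printed books → 9.5% → €1.27
Bike helmet €60.44: sports equipment, under €110.00 → 1% → €0.60
Sushi platter €27.20: restaurant meals → 4.75% → €1.29
Deli sandwich €7.13: restaurant meals → 4.75% → €0.34
Sleeping bag €137.40: sports equipment, €110.00 or more → 9% → €12.37
Used textbook €72.77: printed books → 9.5% → €6.91
Pizza slice €5.88: restaurant meals → 4.75% → €0.28
Total tax = €0.75 + €2.17 + €1.27 + €0.60 + €1.29 + €0.34 + €12.37 + €6.91 + €0.28 = €25.98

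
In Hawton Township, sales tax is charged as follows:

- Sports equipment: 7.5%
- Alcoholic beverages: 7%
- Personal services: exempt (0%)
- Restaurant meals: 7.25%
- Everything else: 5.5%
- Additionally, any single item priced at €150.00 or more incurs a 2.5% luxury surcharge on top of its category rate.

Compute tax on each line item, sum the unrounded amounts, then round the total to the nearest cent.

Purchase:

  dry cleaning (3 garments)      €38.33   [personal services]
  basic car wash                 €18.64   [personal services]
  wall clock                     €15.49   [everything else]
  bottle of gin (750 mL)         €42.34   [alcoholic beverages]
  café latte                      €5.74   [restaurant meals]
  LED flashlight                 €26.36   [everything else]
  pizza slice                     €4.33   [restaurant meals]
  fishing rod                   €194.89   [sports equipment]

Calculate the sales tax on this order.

€25.48

Dry cleaning (3 garments) €38.33: personal services → 0% → €0.00
Basic car wash €18.64: personal services → 0% → €0.00
Wall clock €15.49: everything else → 5.5% → €0.85195
Bottle of gin (750 mL) €42.34: alcoholic beverages → 7% → €2.9638
Café latte €5.74: restaurant meals → 7.25% → €0.41615
LED flashlight €26.36: everything else → 5.5% → €1.4498
Pizza slice €4.33: restaurant meals → 7.25% → €0.313925
Fishing rod €194.89: sports equipment → 7.5% + 2.5% surcharge = 10% → €19.489
Unrounded tax sum = €25.484625 → €25.48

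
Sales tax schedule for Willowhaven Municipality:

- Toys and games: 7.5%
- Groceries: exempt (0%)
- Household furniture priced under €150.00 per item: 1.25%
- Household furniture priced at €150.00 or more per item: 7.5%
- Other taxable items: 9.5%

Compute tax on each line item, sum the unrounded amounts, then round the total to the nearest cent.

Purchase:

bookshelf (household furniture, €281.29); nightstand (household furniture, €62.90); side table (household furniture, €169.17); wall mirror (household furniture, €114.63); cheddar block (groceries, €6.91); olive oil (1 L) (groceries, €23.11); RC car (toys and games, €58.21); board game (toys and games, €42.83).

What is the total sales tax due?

Bookshelf €281.29: household furniture, €150.00 or more → 7.5% → €21.09675
Nightstand €62.90: household furniture, under €150.00 → 1.25% → €0.78625
Side table €169.17: household furniture, €150.00 or more → 7.5% → €12.68775
Wall mirror €114.63: household furniture, under €150.00 → 1.25% → €1.432875
Cheddar block €6.91: groceries → 0% → €0.00
Olive oil (1 L) €23.11: groceries → 0% → €0.00
RC car €58.21: toys and games → 7.5% → €4.36575
Board game €42.83: toys and games → 7.5% → €3.21225
Unrounded tax sum = €43.581625 → €43.58

€43.58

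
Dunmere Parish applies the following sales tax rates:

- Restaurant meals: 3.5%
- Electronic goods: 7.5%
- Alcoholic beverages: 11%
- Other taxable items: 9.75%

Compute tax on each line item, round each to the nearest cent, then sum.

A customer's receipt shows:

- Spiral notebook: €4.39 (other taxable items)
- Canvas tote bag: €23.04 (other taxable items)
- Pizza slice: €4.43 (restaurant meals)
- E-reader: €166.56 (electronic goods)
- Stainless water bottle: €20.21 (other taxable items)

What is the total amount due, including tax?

Spiral notebook €4.39: other taxable items → 9.75% → €0.43
Canvas tote bag €23.04: other taxable items → 9.75% → €2.25
Pizza slice €4.43: restaurant meals → 3.5% → €0.16
E-reader €166.56: electronic goods → 7.5% → €12.49
Stainless water bottle €20.21: other taxable items → 9.75% → €1.97
Subtotal = €218.63; tax = €17.30; total due = €235.93

€235.93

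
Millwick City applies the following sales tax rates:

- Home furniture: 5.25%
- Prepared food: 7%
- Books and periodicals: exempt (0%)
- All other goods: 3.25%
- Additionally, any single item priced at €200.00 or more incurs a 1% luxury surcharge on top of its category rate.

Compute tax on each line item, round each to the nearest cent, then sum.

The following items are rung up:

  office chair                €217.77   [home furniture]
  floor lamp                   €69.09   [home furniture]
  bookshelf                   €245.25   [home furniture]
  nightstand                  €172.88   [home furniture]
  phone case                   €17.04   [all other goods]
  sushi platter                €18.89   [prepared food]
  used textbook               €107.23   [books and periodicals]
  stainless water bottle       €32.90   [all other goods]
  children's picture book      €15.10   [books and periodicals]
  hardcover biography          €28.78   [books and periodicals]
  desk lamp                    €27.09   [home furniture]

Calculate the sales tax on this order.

Office chair €217.77: home furniture → 5.25% + 1% surcharge = 6.25% → €13.61
Floor lamp €69.09: home furniture → 5.25% → €3.63
Bookshelf €245.25: home furniture → 5.25% + 1% surcharge = 6.25% → €15.33
Nightstand €172.88: home furniture → 5.25% → €9.08
Phone case €17.04: all other goods → 3.25% → €0.55
Sushi platter €18.89: prepared food → 7% → €1.32
Used textbook €107.23: books and periodicals → 0% → €0.00
Stainless water bottle €32.90: all other goods → 3.25% → €1.07
Children's picture book €15.10: books and periodicals → 0% → €0.00
Hardcover biography €28.78: books and periodicals → 0% → €0.00
Desk lamp €27.09: home furniture → 5.25% → €1.42
Total tax = €13.61 + €3.63 + €15.33 + €9.08 + €0.55 + €1.32 + €1.07 + €1.42 = €46.01

€46.01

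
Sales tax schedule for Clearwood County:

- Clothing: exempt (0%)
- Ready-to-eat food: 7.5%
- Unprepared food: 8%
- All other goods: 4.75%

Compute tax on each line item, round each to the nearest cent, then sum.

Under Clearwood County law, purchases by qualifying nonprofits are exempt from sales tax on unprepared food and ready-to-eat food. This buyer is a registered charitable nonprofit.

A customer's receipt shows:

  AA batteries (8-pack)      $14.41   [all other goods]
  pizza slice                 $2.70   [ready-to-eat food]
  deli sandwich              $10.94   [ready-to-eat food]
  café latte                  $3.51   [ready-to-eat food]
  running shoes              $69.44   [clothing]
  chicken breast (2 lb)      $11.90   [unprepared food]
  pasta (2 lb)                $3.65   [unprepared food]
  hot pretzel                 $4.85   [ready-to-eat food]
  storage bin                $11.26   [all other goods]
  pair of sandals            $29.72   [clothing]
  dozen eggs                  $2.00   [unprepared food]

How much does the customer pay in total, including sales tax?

$165.59

AA batteries (8-pack) $14.41: all other goods → 4.75% → $0.68
Pizza slice $2.70: ready-to-eat food, buyer-exempt → 0% → $0.00
Deli sandwich $10.94: ready-to-eat food, buyer-exempt → 0% → $0.00
Café latte $3.51: ready-to-eat food, buyer-exempt → 0% → $0.00
Running shoes $69.44: clothing → 0% → $0.00
Chicken breast (2 lb) $11.90: unprepared food, buyer-exempt → 0% → $0.00
Pasta (2 lb) $3.65: unprepared food, buyer-exempt → 0% → $0.00
Hot pretzel $4.85: ready-to-eat food, buyer-exempt → 0% → $0.00
Storage bin $11.26: all other goods → 4.75% → $0.53
Pair of sandals $29.72: clothing → 0% → $0.00
Dozen eggs $2.00: unprepared food, buyer-exempt → 0% → $0.00
Subtotal = $164.38; tax = $1.21; total due = $165.59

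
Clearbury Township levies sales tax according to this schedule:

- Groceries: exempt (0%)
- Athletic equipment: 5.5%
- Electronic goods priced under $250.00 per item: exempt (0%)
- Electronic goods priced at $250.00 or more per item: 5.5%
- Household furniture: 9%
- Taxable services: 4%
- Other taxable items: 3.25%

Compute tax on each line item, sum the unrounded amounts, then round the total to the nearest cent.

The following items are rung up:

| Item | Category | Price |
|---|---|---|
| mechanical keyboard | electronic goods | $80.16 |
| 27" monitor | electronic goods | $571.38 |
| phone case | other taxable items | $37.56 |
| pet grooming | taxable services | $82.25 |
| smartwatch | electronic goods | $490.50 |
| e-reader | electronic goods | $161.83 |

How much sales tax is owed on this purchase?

$62.91

Mechanical keyboard $80.16: electronic goods, under $250.00 → 0% → $0.00
27" monitor $571.38: electronic goods, $250.00 or more → 5.5% → $31.4259
Phone case $37.56: other taxable items → 3.25% → $1.2207
Pet grooming $82.25: taxable services → 4% → $3.29
Smartwatch $490.50: electronic goods, $250.00 or more → 5.5% → $26.9775
E-reader $161.83: electronic goods, under $250.00 → 0% → $0.00
Unrounded tax sum = $62.9141 → $62.91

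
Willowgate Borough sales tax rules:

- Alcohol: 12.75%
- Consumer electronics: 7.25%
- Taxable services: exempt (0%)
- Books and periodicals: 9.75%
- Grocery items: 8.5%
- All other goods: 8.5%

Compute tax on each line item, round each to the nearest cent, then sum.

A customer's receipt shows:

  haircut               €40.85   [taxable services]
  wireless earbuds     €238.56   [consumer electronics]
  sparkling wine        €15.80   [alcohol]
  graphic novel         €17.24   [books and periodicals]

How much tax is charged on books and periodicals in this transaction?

Graphic novel €17.24: books and periodicals → 9.75% → €1.68
Tax on books and periodicals = €1.68

€1.68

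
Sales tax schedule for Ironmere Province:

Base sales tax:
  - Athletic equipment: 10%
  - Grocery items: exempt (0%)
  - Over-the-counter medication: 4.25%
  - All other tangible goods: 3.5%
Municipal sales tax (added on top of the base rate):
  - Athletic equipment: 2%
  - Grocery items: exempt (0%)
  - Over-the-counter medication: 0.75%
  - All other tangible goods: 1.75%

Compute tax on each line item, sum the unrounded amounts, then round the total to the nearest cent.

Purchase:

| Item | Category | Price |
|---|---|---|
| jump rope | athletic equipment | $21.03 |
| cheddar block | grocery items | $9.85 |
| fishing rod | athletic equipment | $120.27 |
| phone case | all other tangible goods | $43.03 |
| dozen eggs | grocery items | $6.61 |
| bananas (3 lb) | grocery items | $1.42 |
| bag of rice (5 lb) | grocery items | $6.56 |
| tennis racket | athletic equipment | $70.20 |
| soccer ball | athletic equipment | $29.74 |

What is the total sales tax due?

Jump rope $21.03: athletic equipment → 10% + 2% municipal = 12% → $2.5236
Cheddar block $9.85: grocery items → 0% + 0% municipal = 0% → $0.00
Fishing rod $120.27: athletic equipment → 10% + 2% municipal = 12% → $14.4324
Phone case $43.03: all other tangible goods → 3.5% + 1.75% municipal = 5.25% → $2.259075
Dozen eggs $6.61: grocery items → 0% + 0% municipal = 0% → $0.00
Bananas (3 lb) $1.42: grocery items → 0% + 0% municipal = 0% → $0.00
Bag of rice (5 lb) $6.56: grocery items → 0% + 0% municipal = 0% → $0.00
Tennis racket $70.20: athletic equipment → 10% + 2% municipal = 12% → $8.424
Soccer ball $29.74: athletic equipment → 10% + 2% municipal = 12% → $3.5688
Unrounded tax sum = $31.207875 → $31.21

$31.21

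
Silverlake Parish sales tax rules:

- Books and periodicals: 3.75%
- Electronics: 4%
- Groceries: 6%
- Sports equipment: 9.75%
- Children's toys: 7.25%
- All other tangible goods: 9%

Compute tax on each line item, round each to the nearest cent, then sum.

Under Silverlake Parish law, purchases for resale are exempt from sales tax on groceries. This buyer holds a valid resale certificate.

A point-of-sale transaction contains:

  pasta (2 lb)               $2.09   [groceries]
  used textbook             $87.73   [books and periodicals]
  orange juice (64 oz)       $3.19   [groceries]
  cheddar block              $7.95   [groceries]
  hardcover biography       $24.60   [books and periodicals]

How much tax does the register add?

$4.21

Pasta (2 lb) $2.09: groceries, buyer-exempt → 0% → $0.00
Used textbook $87.73: books and periodicals → 3.75% → $3.29
Orange juice (64 oz) $3.19: groceries, buyer-exempt → 0% → $0.00
Cheddar block $7.95: groceries, buyer-exempt → 0% → $0.00
Hardcover biography $24.60: books and periodicals → 3.75% → $0.92
Total tax = $3.29 + $0.92 = $4.21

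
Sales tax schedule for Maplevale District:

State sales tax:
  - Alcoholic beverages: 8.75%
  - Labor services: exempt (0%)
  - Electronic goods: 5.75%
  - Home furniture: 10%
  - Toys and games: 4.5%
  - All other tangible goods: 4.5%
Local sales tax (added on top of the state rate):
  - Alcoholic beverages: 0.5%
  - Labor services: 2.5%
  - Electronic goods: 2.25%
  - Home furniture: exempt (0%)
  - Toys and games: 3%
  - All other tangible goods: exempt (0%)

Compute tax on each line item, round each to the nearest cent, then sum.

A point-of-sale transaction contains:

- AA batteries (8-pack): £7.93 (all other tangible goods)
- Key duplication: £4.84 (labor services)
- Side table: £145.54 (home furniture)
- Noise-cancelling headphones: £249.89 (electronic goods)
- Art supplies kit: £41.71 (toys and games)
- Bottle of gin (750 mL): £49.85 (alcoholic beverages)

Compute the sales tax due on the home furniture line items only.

£14.55

Side table £145.54: home furniture → 10% + 0% local = 10% → £14.55
Tax on home furniture = £14.55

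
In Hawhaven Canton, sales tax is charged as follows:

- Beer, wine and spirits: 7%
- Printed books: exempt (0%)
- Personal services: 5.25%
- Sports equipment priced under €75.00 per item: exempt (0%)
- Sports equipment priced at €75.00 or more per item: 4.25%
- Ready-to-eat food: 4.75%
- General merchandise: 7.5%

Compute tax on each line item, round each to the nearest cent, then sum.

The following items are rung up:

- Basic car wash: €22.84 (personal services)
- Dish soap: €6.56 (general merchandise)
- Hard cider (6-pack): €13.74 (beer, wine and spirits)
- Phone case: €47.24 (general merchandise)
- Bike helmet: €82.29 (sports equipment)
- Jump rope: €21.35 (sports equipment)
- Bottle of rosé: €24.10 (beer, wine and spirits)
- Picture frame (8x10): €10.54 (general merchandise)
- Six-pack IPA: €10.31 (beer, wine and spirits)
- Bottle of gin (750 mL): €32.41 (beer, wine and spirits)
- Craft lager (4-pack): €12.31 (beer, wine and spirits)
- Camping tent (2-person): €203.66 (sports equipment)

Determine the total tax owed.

Basic car wash €22.84: personal services → 5.25% → €1.20
Dish soap €6.56: general merchandise → 7.5% → €0.49
Hard cider (6-pack) €13.74: beer, wine and spirits → 7% → €0.96
Phone case €47.24: general merchandise → 7.5% → €3.54
Bike helmet €82.29: sports equipment, €75.00 or more → 4.25% → €3.50
Jump rope €21.35: sports equipment, under €75.00 → 0% → €0.00
Bottle of rosé €24.10: beer, wine and spirits → 7% → €1.69
Picture frame (8x10) €10.54: general merchandise → 7.5% → €0.79
Six-pack IPA €10.31: beer, wine and spirits → 7% → €0.72
Bottle of gin (750 mL) €32.41: beer, wine and spirits → 7% → €2.27
Craft lager (4-pack) €12.31: beer, wine and spirits → 7% → €0.86
Camping tent (2-person) €203.66: sports equipment, €75.00 or more → 4.25% → €8.66
Total tax = €1.20 + €0.49 + €0.96 + €3.54 + €3.50 + €1.69 + €0.79 + €0.72 + €2.27 + €0.86 + €8.66 = €24.68

€24.68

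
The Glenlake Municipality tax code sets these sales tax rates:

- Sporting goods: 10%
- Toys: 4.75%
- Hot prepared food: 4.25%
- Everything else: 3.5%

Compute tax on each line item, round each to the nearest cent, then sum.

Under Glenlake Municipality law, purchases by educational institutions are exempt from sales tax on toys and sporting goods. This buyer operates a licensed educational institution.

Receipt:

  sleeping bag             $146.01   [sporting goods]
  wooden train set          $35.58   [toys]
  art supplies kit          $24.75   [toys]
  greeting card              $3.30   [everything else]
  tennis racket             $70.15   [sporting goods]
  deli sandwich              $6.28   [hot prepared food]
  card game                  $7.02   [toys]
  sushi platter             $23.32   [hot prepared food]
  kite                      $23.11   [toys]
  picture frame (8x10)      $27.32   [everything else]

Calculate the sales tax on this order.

Sleeping bag $146.01: sporting goods, buyer-exempt → 0% → $0.00
Wooden train set $35.58: toys, buyer-exempt → 0% → $0.00
Art supplies kit $24.75: toys, buyer-exempt → 0% → $0.00
Greeting card $3.30: everything else → 3.5% → $0.12
Tennis racket $70.15: sporting goods, buyer-exempt → 0% → $0.00
Deli sandwich $6.28: hot prepared food → 4.25% → $0.27
Card game $7.02: toys, buyer-exempt → 0% → $0.00
Sushi platter $23.32: hot prepared food → 4.25% → $0.99
Kite $23.11: toys, buyer-exempt → 0% → $0.00
Picture frame (8x10) $27.32: everything else → 3.5% → $0.96
Total tax = $0.12 + $0.27 + $0.99 + $0.96 = $2.34

$2.34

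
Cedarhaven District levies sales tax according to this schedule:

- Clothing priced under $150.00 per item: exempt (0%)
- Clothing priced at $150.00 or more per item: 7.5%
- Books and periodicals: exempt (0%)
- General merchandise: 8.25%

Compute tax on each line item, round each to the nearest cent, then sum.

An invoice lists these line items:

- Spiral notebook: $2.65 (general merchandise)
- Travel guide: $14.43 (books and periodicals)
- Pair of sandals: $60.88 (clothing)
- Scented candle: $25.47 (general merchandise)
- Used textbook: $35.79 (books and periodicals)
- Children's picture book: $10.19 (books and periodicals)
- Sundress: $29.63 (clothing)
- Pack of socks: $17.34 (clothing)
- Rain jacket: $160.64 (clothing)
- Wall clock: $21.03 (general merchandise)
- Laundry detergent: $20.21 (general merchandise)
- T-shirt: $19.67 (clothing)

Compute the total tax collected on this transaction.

Spiral notebook $2.65: general merchandise → 8.25% → $0.22
Travel guide $14.43: books and periodicals → 0% → $0.00
Pair of sandals $60.88: clothing, under $150.00 → 0% → $0.00
Scented candle $25.47: general merchandise → 8.25% → $2.10
Used textbook $35.79: books and periodicals → 0% → $0.00
Children's picture book $10.19: books and periodicals → 0% → $0.00
Sundress $29.63: clothing, under $150.00 → 0% → $0.00
Pack of socks $17.34: clothing, under $150.00 → 0% → $0.00
Rain jacket $160.64: clothing, $150.00 or more → 7.5% → $12.05
Wall clock $21.03: general merchandise → 8.25% → $1.73
Laundry detergent $20.21: general merchandise → 8.25% → $1.67
T-shirt $19.67: clothing, under $150.00 → 0% → $0.00
Total tax = $0.22 + $2.10 + $12.05 + $1.73 + $1.67 = $17.77

$17.77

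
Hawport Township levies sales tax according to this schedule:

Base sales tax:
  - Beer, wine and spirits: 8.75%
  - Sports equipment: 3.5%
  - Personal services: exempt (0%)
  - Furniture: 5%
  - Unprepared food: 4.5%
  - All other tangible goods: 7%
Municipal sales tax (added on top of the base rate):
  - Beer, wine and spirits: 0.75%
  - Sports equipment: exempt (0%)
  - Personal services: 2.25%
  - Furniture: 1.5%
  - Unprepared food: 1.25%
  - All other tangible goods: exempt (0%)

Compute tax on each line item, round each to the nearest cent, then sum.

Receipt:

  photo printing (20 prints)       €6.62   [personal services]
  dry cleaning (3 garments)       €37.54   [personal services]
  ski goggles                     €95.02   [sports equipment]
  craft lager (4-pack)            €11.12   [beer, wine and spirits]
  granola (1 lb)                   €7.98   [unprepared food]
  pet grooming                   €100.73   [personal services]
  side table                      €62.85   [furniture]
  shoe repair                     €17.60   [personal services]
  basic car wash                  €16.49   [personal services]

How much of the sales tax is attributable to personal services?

Photo printing (20 prints) €6.62: personal services → 0% + 2.25% municipal = 2.25% → €0.15
Dry cleaning (3 garments) €37.54: personal services → 0% + 2.25% municipal = 2.25% → €0.84
Pet grooming €100.73: personal services → 0% + 2.25% municipal = 2.25% → €2.27
Shoe repair €17.60: personal services → 0% + 2.25% municipal = 2.25% → €0.40
Basic car wash €16.49: personal services → 0% + 2.25% municipal = 2.25% → €0.37
Tax on personal services = €0.15 + €0.84 + €2.27 + €0.40 + €0.37 = €4.03

€4.03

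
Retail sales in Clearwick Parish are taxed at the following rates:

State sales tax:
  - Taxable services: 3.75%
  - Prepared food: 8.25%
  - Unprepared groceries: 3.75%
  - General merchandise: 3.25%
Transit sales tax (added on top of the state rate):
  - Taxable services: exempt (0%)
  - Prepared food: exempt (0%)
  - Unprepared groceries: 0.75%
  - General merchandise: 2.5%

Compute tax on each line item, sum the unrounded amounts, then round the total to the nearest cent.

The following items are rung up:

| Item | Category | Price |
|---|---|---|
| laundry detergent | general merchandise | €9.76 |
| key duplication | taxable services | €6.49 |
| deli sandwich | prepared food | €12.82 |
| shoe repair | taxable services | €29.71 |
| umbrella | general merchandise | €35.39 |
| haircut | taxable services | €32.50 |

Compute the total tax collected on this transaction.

€6.23

Laundry detergent €9.76: general merchandise → 3.25% + 2.5% transit = 5.75% → €0.5612
Key duplication €6.49: taxable services → 3.75% + 0% transit = 3.75% → €0.243375
Deli sandwich €12.82: prepared food → 8.25% + 0% transit = 8.25% → €1.05765
Shoe repair €29.71: taxable services → 3.75% + 0% transit = 3.75% → €1.114125
Umbrella €35.39: general merchandise → 3.25% + 2.5% transit = 5.75% → €2.034925
Haircut €32.50: taxable services → 3.75% + 0% transit = 3.75% → €1.21875
Unrounded tax sum = €6.230025 → €6.23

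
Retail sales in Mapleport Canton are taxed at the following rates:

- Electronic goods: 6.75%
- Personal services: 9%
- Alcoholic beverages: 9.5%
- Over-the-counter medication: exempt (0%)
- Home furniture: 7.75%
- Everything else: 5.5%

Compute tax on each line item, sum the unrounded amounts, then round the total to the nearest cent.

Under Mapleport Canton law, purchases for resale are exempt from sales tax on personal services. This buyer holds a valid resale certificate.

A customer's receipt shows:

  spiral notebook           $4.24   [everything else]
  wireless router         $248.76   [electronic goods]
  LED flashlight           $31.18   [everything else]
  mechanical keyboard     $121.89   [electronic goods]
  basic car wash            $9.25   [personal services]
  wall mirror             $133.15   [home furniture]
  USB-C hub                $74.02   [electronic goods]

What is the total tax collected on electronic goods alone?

$30.02

Wireless router $248.76: electronic goods → 6.75% → $16.7913
Mechanical keyboard $121.89: electronic goods → 6.75% → $8.227575
USB-C hub $74.02: electronic goods → 6.75% → $4.99635
Tax on electronic goods: unrounded sum = $30.015225 → $30.02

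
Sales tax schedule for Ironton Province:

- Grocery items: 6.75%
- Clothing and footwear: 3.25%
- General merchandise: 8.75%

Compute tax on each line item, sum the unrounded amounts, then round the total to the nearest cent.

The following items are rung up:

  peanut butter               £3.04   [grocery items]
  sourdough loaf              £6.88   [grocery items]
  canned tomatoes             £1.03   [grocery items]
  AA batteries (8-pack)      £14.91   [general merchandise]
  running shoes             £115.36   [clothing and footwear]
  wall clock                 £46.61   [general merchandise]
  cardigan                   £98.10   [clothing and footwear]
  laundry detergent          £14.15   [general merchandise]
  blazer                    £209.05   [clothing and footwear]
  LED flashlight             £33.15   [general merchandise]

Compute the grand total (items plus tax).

Peanut butter £3.04: grocery items → 6.75% → £0.2052
Sourdough loaf £6.88: grocery items → 6.75% → £0.4644
Canned tomatoes £1.03: grocery items → 6.75% → £0.069525
AA batteries (8-pack) £14.91: general merchandise → 8.75% → £1.304625
Running shoes £115.36: clothing and footwear → 3.25% → £3.7492
Wall clock £46.61: general merchandise → 8.75% → £4.078375
Cardigan £98.10: clothing and footwear → 3.25% → £3.18825
Laundry detergent £14.15: general merchandise → 8.75% → £1.238125
Blazer £209.05: clothing and footwear → 3.25% → £6.794125
LED flashlight £33.15: general merchandise → 8.75% → £2.900625
Subtotal = £542.28; unrounded tax = £23.99245 → £23.99; total due = £566.27

£566.27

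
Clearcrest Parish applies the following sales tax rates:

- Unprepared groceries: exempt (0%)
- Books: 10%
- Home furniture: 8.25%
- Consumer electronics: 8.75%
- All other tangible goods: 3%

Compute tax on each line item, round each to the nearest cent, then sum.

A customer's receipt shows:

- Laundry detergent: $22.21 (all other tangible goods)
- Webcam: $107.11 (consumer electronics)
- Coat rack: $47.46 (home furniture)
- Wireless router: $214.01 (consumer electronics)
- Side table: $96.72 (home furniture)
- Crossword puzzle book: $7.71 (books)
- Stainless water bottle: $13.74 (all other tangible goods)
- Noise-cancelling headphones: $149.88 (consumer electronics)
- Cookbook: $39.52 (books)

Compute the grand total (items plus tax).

$757.27

Laundry detergent $22.21: all other tangible goods → 3% → $0.67
Webcam $107.11: consumer electronics → 8.75% → $9.37
Coat rack $47.46: home furniture → 8.25% → $3.92
Wireless router $214.01: consumer electronics → 8.75% → $18.73
Side table $96.72: home furniture → 8.25% → $7.98
Crossword puzzle book $7.71: books → 10% → $0.77
Stainless water bottle $13.74: all other tangible goods → 3% → $0.41
Noise-cancelling headphones $149.88: consumer electronics → 8.75% → $13.11
Cookbook $39.52: books → 10% → $3.95
Subtotal = $698.36; tax = $58.91; total due = $757.27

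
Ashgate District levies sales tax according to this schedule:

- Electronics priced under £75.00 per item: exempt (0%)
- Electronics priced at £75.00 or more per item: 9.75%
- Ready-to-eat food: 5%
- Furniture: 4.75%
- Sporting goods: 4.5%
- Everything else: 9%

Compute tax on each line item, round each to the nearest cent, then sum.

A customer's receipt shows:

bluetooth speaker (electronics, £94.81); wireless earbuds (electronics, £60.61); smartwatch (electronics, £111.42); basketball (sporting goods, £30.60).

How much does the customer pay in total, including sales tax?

£318.92

Bluetooth speaker £94.81: electronics, £75.00 or more → 9.75% → £9.24
Wireless earbuds £60.61: electronics, under £75.00 → 0% → £0.00
Smartwatch £111.42: electronics, £75.00 or more → 9.75% → £10.86
Basketball £30.60: sporting goods → 4.5% → £1.38
Subtotal = £297.44; tax = £21.48; total due = £318.92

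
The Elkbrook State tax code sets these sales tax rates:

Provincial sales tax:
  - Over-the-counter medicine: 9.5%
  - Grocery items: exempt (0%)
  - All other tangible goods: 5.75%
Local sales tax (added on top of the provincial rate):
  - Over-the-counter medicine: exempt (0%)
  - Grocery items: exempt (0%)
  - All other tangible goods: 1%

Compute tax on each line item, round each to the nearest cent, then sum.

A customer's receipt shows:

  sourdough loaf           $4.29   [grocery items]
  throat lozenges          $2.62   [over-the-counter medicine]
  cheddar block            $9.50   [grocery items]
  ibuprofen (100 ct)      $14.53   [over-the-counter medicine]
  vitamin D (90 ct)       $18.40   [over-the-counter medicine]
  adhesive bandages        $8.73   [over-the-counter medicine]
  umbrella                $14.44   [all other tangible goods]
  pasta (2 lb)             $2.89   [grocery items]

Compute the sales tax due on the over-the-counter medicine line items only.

Throat lozenges $2.62: over-the-counter medicine → 9.5% + 0% local = 9.5% → $0.25
Ibuprofen (100 ct) $14.53: over-the-counter medicine → 9.5% + 0% local = 9.5% → $1.38
Vitamin D (90 ct) $18.40: over-the-counter medicine → 9.5% + 0% local = 9.5% → $1.75
Adhesive bandages $8.73: over-the-counter medicine → 9.5% + 0% local = 9.5% → $0.83
Tax on over-the-counter medicine = $0.25 + $1.38 + $1.75 + $0.83 = $4.21

$4.21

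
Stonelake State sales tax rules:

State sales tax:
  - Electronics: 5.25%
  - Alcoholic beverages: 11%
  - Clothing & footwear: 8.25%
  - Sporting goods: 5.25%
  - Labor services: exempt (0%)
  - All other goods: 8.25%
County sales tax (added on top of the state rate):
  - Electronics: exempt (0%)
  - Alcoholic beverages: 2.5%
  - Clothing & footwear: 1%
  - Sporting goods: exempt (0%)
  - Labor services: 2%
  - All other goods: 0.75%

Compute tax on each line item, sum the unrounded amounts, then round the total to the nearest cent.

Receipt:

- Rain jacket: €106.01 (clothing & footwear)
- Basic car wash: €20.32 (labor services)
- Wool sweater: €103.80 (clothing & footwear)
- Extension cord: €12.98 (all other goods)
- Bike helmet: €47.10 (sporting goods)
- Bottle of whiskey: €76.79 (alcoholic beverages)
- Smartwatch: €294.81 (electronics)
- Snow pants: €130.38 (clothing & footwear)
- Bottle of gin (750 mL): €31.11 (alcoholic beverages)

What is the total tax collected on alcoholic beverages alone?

€14.57

Bottle of whiskey €76.79: alcoholic beverages → 11% + 2.5% county = 13.5% → €10.36665
Bottle of gin (750 mL) €31.11: alcoholic beverages → 11% + 2.5% county = 13.5% → €4.19985
Tax on alcoholic beverages: unrounded sum = €14.5665 → €14.57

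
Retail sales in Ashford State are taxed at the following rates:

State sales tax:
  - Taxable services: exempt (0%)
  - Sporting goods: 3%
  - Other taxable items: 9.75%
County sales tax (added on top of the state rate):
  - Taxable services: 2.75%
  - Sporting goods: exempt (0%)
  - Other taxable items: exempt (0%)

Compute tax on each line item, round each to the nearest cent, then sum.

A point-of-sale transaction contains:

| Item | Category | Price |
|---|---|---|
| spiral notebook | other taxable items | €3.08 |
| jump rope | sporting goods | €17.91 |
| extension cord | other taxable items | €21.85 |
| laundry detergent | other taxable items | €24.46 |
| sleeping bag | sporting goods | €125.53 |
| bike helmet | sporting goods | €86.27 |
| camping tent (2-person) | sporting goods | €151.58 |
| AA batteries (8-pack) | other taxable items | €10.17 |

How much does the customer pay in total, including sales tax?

€458.10

Spiral notebook €3.08: other taxable items → 9.75% + 0% county = 9.75% → €0.30
Jump rope €17.91: sporting goods → 3% + 0% county = 3% → €0.54
Extension cord €21.85: other taxable items → 9.75% + 0% county = 9.75% → €2.13
Laundry detergent €24.46: other taxable items → 9.75% + 0% county = 9.75% → €2.38
Sleeping bag €125.53: sporting goods → 3% + 0% county = 3% → €3.77
Bike helmet €86.27: sporting goods → 3% + 0% county = 3% → €2.59
Camping tent (2-person) €151.58: sporting goods → 3% + 0% county = 3% → €4.55
AA batteries (8-pack) €10.17: other taxable items → 9.75% + 0% county = 9.75% → €0.99
Subtotal = €440.85; tax = €17.25; total due = €458.10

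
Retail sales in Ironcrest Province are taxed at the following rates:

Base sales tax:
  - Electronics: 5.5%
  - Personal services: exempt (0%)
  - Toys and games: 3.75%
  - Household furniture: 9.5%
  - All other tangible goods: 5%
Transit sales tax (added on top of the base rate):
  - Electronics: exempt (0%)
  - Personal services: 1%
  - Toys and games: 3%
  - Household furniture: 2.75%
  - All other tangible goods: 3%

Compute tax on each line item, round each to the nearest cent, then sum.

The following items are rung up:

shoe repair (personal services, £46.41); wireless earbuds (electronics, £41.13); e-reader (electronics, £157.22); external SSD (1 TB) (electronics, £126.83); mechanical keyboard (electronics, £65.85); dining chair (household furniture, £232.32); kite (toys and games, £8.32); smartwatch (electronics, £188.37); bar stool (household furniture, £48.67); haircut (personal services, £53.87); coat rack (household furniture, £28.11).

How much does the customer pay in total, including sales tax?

£1068.39

Shoe repair £46.41: personal services → 0% + 1% transit = 1% → £0.46
Wireless earbuds £41.13: electronics → 5.5% + 0% transit = 5.5% → £2.26
E-reader £157.22: electronics → 5.5% + 0% transit = 5.5% → £8.65
External SSD (1 TB) £126.83: electronics → 5.5% + 0% transit = 5.5% → £6.98
Mechanical keyboard £65.85: electronics → 5.5% + 0% transit = 5.5% → £3.62
Dining chair £232.32: household furniture → 9.5% + 2.75% transit = 12.25% → £28.46
Kite £8.32: toys and games → 3.75% + 3% transit = 6.75% → £0.56
Smartwatch £188.37: electronics → 5.5% + 0% transit = 5.5% → £10.36
Bar stool £48.67: household furniture → 9.5% + 2.75% transit = 12.25% → £5.96
Haircut £53.87: personal services → 0% + 1% transit = 1% → £0.54
Coat rack £28.11: household furniture → 9.5% + 2.75% transit = 12.25% → £3.44
Subtotal = £997.10; tax = £71.29; total due = £1068.39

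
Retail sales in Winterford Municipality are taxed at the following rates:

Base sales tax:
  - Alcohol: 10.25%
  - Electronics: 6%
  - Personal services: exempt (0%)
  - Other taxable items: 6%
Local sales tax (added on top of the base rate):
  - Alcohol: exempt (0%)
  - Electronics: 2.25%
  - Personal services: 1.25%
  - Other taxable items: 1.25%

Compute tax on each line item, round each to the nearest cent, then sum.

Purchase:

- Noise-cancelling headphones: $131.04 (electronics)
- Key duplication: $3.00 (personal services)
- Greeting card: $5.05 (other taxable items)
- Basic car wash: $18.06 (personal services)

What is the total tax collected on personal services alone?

Key duplication $3.00: personal services → 0% + 1.25% local = 1.25% → $0.04
Basic car wash $18.06: personal services → 0% + 1.25% local = 1.25% → $0.23
Tax on personal services = $0.04 + $0.23 = $0.27

$0.27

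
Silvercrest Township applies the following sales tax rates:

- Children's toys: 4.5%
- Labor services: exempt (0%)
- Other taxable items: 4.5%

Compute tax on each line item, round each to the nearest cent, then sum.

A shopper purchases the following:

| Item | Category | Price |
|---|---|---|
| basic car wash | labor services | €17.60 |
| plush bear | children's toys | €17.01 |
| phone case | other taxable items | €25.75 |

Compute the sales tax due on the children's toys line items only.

Plush bear €17.01: children's toys → 4.5% → €0.77
Tax on children's toys = €0.77

€0.77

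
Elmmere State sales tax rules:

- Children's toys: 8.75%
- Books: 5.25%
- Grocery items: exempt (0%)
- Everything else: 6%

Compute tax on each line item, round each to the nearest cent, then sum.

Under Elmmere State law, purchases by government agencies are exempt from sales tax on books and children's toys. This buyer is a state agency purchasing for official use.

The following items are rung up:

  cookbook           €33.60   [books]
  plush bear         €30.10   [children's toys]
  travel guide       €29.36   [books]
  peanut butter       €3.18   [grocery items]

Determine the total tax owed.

€0.00

Cookbook €33.60: books, buyer-exempt → 0% → €0.00
Plush bear €30.10: children's toys, buyer-exempt → 0% → €0.00
Travel guide €29.36: books, buyer-exempt → 0% → €0.00
Peanut butter €3.18: grocery items → 0% → €0.00
Total tax = €0.00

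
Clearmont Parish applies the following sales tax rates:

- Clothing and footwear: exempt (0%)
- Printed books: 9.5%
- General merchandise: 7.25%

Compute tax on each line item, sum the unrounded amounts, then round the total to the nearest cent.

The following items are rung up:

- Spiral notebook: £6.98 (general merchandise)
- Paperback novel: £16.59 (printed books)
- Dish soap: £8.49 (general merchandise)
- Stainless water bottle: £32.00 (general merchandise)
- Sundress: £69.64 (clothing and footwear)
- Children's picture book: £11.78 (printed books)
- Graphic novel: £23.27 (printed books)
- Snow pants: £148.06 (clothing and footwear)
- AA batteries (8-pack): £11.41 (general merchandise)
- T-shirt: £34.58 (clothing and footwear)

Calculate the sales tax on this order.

£9.17

Spiral notebook £6.98: general merchandise → 7.25% → £0.50605
Paperback novel £16.59: printed books → 9.5% → £1.57605
Dish soap £8.49: general merchandise → 7.25% → £0.615525
Stainless water bottle £32.00: general merchandise → 7.25% → £2.32
Sundress £69.64: clothing and footwear → 0% → £0.00
Children's picture book £11.78: printed books → 9.5% → £1.1191
Graphic novel £23.27: printed books → 9.5% → £2.21065
Snow pants £148.06: clothing and footwear → 0% → £0.00
AA batteries (8-pack) £11.41: general merchandise → 7.25% → £0.827225
T-shirt £34.58: clothing and footwear → 0% → £0.00
Unrounded tax sum = £9.1746 → £9.17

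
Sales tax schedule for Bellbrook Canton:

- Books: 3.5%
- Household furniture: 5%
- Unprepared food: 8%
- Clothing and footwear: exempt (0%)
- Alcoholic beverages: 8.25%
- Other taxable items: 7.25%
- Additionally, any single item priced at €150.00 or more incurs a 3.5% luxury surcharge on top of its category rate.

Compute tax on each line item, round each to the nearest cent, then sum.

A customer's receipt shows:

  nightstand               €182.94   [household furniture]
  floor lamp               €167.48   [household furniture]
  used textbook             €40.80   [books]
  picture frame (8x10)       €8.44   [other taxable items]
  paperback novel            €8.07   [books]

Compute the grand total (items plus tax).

Nightstand €182.94: household furniture → 5% + 3.5% surcharge = 8.5% → €15.55
Floor lamp €167.48: household furniture → 5% + 3.5% surcharge = 8.5% → €14.24
Used textbook €40.80: books → 3.5% → €1.43
Picture frame (8x10) €8.44: other taxable items → 7.25% → €0.61
Paperback novel €8.07: books → 3.5% → €0.28
Subtotal = €407.73; tax = €32.11; total due = €439.84

€439.84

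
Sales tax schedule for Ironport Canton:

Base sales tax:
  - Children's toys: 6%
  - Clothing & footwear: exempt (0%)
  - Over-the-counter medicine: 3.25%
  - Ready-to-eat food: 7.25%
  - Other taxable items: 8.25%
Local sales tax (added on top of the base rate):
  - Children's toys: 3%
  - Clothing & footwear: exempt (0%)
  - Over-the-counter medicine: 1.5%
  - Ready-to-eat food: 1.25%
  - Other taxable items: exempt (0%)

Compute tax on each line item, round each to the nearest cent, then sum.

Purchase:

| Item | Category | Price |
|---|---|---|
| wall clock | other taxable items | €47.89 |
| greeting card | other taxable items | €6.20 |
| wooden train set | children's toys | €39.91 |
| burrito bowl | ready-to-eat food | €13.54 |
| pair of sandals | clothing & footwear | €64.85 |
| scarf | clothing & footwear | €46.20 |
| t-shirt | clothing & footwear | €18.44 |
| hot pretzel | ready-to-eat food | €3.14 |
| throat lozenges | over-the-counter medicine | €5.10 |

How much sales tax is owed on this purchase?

€9.71

Wall clock €47.89: other taxable items → 8.25% + 0% local = 8.25% → €3.95
Greeting card €6.20: other taxable items → 8.25% + 0% local = 8.25% → €0.51
Wooden train set €39.91: children's toys → 6% + 3% local = 9% → €3.59
Burrito bowl €13.54: ready-to-eat food → 7.25% + 1.25% local = 8.5% → €1.15
Pair of sandals €64.85: clothing & footwear → 0% + 0% local = 0% → €0.00
Scarf €46.20: clothing & footwear → 0% + 0% local = 0% → €0.00
T-shirt €18.44: clothing & footwear → 0% + 0% local = 0% → €0.00
Hot pretzel €3.14: ready-to-eat food → 7.25% + 1.25% local = 8.5% → €0.27
Throat lozenges €5.10: over-the-counter medicine → 3.25% + 1.5% local = 4.75% → €0.24
Total tax = €3.95 + €0.51 + €3.59 + €1.15 + €0.27 + €0.24 = €9.71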